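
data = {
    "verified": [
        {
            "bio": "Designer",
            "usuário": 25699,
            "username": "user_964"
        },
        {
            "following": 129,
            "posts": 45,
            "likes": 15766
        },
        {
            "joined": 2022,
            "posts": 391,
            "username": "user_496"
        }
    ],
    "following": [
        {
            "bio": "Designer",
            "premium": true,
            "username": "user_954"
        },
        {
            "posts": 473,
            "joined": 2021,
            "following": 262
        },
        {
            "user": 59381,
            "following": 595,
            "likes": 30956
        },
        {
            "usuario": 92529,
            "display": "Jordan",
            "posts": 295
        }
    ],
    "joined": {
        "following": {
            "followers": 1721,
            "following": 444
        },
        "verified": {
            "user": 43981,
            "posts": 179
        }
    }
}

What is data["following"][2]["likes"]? 30956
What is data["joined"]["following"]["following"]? 444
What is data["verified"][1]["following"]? 129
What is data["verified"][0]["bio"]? "Designer"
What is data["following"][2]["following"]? 595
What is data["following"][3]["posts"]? 295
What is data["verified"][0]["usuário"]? 25699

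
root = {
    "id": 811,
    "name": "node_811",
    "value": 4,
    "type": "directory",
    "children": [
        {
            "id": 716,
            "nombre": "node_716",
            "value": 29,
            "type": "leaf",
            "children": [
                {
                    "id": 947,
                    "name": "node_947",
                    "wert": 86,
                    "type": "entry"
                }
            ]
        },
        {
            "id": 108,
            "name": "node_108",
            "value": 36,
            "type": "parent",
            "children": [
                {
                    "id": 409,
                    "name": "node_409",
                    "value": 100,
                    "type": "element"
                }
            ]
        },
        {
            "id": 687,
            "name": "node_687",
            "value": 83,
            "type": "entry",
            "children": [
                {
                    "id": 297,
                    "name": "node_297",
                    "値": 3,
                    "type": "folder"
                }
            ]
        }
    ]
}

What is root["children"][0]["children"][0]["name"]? "node_947"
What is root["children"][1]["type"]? "parent"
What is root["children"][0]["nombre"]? "node_716"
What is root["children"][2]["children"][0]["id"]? 297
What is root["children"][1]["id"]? 108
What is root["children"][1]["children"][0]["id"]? 409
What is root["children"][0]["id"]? 716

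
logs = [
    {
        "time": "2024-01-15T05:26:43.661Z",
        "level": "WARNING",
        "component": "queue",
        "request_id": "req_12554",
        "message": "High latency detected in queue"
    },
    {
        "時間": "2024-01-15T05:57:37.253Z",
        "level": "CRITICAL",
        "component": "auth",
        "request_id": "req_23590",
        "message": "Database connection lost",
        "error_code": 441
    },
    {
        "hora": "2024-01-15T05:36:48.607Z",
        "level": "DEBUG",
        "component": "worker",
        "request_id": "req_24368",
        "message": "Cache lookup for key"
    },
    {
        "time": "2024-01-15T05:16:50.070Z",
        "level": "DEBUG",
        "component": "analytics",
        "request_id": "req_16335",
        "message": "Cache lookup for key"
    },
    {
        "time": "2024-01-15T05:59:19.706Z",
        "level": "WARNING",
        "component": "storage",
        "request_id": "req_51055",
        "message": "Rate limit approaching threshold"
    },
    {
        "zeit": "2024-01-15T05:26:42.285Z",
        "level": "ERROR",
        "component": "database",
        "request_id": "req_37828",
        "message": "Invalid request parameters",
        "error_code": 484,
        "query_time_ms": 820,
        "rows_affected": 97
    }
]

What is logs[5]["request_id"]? "req_37828"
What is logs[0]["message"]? "High latency detected in queue"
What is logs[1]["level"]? "CRITICAL"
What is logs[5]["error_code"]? 484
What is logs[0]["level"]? "WARNING"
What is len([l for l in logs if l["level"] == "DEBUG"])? 2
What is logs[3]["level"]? "DEBUG"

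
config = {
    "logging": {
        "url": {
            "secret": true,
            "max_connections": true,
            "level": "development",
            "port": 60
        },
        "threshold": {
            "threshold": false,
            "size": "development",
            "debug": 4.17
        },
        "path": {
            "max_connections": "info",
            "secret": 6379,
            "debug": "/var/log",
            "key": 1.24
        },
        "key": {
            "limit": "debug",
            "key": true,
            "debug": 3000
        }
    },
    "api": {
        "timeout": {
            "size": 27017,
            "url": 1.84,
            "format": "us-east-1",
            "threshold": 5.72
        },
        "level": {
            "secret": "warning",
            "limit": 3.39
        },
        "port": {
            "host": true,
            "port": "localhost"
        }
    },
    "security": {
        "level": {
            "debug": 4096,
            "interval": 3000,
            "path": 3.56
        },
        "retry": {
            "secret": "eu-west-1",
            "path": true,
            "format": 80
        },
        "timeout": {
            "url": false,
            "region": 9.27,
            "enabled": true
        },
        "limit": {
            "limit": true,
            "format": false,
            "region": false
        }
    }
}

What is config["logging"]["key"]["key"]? True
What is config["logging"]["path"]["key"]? 1.24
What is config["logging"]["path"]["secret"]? 6379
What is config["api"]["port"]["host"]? True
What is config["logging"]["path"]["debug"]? "/var/log"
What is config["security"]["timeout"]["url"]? False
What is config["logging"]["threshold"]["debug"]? 4.17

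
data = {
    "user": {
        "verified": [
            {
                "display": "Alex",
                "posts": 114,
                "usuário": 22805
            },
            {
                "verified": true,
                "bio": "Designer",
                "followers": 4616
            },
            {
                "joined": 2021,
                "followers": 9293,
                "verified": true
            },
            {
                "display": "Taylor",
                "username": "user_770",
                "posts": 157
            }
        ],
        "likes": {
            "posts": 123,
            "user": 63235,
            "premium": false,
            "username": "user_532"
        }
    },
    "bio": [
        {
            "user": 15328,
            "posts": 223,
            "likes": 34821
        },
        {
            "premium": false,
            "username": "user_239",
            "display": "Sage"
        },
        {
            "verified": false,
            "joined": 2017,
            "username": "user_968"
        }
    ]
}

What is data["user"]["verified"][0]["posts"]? 114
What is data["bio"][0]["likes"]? 34821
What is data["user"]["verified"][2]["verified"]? True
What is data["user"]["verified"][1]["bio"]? "Designer"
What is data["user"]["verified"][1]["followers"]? 4616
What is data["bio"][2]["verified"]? False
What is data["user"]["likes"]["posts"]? 123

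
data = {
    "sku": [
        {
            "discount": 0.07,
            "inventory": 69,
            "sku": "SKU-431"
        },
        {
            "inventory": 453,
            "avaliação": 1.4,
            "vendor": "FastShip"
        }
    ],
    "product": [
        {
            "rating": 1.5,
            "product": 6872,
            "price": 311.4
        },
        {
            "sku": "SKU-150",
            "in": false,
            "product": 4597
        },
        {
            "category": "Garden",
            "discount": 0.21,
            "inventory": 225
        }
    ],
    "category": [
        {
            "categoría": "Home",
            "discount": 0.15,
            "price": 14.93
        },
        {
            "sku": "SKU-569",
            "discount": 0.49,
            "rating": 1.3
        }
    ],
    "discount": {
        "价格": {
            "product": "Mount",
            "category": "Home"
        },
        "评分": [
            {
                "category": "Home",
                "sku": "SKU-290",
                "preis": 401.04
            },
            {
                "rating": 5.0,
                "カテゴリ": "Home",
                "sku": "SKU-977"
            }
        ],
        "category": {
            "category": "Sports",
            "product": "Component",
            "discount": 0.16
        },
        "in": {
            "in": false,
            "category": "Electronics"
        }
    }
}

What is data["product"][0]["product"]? 6872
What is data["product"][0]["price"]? 311.4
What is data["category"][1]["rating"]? 1.3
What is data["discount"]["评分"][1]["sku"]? "SKU-977"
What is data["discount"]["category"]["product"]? "Component"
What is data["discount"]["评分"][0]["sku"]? "SKU-290"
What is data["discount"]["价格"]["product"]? "Mount"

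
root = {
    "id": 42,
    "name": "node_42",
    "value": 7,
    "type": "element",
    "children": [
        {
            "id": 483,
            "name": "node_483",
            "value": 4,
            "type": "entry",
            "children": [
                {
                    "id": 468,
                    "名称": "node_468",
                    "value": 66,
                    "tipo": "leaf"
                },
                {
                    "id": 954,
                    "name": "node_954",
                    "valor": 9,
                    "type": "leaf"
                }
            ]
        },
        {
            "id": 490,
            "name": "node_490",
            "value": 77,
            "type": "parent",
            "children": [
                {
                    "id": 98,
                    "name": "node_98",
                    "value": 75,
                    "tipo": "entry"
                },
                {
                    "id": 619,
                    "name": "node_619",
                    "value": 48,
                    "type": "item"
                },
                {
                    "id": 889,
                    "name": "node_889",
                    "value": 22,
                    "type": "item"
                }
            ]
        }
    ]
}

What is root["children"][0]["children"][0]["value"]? 66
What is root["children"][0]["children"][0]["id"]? 468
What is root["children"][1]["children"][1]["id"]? 619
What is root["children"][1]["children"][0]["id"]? 98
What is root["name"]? "node_42"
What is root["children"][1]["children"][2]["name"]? "node_889"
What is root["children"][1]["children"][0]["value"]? 75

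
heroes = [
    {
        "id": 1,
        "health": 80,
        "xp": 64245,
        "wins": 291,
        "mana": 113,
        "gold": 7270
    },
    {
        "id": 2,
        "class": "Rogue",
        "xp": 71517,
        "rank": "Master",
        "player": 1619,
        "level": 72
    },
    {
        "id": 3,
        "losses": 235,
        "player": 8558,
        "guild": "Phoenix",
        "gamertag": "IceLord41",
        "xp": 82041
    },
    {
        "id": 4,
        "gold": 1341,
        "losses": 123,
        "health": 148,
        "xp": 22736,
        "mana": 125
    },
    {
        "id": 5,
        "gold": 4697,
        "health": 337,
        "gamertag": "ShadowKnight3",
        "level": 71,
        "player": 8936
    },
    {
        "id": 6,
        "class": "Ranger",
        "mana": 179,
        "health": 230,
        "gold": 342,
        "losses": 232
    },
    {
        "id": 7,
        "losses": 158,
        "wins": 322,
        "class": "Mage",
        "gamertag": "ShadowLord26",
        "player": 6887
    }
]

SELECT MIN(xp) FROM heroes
22736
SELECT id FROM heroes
[1, 2, 3, 4, 5, 6, 7]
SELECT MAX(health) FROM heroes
337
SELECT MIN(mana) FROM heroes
113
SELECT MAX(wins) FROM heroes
322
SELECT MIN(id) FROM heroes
1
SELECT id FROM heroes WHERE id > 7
[]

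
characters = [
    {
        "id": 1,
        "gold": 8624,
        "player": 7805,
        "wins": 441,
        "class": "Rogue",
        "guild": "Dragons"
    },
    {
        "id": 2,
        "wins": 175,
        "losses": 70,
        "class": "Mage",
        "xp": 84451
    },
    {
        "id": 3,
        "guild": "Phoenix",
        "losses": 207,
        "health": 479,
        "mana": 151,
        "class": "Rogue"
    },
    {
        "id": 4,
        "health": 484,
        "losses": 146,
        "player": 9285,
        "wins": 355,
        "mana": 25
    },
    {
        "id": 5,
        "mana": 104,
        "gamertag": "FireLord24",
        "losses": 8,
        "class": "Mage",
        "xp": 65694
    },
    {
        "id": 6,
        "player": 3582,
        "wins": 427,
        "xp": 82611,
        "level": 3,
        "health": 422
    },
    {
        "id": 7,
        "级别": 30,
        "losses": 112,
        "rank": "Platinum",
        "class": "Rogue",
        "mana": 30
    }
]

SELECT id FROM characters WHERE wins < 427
[2, 4]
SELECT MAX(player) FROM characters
9285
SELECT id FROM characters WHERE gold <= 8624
[1]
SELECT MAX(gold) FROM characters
8624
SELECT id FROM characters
[1, 2, 3, 4, 5, 6, 7]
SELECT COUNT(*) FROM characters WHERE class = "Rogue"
3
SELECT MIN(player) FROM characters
3582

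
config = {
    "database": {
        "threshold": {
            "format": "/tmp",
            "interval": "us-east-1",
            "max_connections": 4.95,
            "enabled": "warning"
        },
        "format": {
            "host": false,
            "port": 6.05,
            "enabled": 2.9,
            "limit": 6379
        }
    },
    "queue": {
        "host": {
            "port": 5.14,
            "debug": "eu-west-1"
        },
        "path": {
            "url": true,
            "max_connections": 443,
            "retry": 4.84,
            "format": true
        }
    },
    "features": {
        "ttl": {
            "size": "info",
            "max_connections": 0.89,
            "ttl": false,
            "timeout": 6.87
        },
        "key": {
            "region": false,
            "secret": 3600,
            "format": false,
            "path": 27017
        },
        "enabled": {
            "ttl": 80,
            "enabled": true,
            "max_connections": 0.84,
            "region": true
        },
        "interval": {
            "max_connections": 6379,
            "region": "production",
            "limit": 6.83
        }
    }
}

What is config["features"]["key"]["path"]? 27017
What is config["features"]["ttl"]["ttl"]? False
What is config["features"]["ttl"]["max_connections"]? 0.89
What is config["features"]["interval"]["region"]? "production"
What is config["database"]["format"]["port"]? 6.05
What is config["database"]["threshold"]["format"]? "/tmp"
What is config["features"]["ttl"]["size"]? "info"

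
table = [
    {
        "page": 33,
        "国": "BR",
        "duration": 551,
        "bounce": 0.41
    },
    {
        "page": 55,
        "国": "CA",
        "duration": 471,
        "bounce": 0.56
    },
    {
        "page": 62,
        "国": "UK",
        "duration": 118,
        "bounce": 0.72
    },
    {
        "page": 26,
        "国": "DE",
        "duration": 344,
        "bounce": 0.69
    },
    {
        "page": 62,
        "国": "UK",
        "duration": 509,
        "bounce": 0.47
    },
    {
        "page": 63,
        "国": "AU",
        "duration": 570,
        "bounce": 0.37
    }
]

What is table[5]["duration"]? 570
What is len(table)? 6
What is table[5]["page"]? 63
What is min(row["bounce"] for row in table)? 0.37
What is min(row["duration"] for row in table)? 118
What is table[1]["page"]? 55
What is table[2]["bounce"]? 0.72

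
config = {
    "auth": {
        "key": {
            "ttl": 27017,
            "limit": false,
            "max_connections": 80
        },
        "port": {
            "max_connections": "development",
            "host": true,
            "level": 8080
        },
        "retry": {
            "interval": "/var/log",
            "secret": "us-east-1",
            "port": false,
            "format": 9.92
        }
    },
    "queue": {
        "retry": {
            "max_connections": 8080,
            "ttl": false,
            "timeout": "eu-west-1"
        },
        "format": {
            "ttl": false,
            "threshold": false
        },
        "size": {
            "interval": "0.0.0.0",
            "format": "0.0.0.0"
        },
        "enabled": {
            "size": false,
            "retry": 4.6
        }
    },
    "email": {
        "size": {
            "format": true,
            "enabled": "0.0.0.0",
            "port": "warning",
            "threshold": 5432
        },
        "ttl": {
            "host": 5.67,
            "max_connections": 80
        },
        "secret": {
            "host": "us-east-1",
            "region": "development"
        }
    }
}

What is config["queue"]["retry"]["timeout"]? "eu-west-1"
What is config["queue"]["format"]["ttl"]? False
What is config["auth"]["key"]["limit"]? False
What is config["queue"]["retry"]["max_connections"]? 8080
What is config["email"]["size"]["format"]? True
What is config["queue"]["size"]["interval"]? "0.0.0.0"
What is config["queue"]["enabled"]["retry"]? 4.6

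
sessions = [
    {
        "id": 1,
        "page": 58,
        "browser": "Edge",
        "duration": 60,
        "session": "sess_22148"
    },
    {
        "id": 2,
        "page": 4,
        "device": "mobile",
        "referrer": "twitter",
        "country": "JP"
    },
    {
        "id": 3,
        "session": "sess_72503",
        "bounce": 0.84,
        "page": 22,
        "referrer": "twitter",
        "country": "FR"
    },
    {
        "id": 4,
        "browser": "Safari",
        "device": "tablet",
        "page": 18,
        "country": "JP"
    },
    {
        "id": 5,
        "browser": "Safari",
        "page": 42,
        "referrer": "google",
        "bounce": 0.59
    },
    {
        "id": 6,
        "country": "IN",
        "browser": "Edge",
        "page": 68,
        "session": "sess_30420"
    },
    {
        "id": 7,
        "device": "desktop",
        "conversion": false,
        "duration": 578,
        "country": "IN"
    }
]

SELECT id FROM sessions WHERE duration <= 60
[1]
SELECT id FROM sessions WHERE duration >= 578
[7]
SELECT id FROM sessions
[1, 2, 3, 4, 5, 6, 7]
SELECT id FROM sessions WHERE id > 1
[2, 3, 4, 5, 6, 7]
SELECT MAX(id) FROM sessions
7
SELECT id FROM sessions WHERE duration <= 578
[1, 7]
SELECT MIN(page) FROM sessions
4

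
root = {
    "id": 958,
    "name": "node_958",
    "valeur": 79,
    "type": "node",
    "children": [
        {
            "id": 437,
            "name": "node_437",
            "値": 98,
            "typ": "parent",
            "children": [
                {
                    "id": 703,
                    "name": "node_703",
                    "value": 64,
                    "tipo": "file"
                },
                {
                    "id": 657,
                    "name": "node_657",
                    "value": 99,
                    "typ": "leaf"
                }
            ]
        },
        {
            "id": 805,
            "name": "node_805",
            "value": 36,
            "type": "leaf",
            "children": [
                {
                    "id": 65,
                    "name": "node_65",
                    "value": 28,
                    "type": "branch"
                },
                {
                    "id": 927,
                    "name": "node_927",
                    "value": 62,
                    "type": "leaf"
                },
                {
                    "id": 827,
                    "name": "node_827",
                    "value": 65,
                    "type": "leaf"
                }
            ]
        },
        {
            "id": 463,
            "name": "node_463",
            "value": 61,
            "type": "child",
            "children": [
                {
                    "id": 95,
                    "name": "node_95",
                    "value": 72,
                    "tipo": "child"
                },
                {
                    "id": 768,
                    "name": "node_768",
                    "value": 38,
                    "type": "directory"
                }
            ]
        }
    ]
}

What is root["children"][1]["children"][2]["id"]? 827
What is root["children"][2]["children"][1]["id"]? 768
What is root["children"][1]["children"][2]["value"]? 65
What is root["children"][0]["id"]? 437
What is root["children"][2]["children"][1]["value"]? 38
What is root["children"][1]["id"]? 805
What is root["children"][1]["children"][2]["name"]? "node_827"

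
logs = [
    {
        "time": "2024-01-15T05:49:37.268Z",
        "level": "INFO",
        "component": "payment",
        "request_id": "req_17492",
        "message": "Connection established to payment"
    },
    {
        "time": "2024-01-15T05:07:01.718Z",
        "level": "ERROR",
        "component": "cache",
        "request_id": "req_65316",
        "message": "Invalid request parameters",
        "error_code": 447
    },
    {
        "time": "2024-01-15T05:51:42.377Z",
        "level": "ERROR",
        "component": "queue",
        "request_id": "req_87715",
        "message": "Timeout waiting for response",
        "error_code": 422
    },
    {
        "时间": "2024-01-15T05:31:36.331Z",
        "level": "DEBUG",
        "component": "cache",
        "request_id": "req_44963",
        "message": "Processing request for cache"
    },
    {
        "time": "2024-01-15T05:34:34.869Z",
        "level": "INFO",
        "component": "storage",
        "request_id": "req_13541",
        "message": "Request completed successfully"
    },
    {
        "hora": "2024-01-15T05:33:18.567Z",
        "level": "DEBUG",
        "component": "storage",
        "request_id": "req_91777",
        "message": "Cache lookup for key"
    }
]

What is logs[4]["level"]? "INFO"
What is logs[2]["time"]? "2024-01-15T05:51:42.377Z"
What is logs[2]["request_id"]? "req_87715"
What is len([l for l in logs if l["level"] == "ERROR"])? 2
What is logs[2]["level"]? "ERROR"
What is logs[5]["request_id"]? "req_91777"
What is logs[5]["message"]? "Cache lookup for key"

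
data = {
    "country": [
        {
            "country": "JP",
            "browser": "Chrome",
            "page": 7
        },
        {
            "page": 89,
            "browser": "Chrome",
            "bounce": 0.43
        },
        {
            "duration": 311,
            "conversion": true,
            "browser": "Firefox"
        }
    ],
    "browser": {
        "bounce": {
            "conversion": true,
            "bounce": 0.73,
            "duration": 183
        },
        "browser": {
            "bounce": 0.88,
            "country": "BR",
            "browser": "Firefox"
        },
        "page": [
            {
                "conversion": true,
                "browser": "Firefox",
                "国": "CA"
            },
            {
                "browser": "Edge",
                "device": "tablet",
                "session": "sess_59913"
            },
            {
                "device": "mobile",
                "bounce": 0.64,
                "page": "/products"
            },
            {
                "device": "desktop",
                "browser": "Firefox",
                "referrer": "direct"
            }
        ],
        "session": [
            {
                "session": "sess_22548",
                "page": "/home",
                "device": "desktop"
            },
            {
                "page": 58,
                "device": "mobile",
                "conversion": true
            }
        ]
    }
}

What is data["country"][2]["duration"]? 311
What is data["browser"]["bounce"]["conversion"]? True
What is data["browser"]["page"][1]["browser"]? "Edge"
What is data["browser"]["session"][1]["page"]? 58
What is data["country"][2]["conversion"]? True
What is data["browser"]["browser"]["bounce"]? 0.88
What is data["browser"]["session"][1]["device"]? "mobile"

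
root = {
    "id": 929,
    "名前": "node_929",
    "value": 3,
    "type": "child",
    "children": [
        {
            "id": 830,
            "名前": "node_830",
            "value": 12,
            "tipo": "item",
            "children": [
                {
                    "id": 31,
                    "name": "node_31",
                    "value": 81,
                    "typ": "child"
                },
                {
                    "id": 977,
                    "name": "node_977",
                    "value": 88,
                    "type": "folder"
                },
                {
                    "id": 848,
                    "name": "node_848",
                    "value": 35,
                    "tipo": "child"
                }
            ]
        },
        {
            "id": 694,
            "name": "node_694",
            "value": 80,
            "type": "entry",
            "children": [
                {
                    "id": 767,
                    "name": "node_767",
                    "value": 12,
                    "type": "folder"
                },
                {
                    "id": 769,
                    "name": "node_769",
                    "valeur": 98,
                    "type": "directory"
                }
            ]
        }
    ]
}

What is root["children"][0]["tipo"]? "item"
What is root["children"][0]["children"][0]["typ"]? "child"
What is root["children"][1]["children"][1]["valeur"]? 98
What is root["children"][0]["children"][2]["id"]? 848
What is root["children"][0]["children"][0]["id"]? 31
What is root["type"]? "child"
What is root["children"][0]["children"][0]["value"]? 81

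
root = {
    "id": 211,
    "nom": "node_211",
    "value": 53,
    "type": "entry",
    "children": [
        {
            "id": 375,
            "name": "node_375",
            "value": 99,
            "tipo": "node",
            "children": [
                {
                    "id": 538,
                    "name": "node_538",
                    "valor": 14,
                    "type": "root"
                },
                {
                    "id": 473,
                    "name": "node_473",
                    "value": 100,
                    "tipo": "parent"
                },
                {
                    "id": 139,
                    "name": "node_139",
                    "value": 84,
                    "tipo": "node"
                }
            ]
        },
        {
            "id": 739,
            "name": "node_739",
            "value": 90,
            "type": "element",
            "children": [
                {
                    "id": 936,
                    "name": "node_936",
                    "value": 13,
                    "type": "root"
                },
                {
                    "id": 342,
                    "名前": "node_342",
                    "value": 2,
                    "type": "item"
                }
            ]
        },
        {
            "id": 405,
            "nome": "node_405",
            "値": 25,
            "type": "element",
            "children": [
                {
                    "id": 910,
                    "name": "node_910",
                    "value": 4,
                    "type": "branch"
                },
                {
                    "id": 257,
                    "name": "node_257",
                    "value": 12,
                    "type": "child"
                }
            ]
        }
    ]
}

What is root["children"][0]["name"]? "node_375"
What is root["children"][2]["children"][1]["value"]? 12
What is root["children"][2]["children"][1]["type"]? "child"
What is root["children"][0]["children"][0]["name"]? "node_538"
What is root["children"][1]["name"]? "node_739"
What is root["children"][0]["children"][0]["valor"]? 14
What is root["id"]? 211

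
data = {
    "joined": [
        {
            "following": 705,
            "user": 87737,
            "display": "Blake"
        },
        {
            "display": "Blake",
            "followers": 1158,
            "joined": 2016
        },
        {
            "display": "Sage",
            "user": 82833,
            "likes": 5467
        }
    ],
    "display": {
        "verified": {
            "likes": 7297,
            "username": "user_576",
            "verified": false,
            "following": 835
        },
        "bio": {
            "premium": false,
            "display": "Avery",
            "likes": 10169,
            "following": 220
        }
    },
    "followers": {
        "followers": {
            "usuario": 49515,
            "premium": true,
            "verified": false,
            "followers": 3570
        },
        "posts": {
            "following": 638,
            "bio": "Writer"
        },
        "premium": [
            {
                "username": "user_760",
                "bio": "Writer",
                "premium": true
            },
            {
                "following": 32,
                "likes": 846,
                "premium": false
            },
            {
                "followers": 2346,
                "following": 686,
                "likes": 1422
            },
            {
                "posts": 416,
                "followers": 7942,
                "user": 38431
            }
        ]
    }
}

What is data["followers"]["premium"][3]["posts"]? 416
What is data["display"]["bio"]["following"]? 220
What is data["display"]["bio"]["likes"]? 10169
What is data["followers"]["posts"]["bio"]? "Writer"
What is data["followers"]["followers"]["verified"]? False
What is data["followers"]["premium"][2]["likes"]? 1422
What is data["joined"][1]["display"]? "Blake"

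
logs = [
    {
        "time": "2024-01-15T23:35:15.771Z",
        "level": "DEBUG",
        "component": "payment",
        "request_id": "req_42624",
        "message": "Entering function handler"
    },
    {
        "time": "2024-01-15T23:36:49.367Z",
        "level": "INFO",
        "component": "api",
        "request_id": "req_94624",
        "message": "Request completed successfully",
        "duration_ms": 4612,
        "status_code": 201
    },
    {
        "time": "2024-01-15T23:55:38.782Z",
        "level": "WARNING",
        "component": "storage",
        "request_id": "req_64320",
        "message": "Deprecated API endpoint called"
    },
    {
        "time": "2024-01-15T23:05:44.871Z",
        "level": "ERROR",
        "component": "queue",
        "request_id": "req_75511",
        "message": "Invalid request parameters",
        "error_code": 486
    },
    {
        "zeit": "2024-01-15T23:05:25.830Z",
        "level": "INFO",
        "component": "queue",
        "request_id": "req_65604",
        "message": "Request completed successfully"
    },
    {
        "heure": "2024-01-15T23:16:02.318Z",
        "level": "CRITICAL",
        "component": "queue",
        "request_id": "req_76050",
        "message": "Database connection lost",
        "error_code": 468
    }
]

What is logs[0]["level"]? "DEBUG"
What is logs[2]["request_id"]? "req_64320"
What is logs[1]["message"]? "Request completed successfully"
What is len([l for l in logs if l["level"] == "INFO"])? 2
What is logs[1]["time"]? "2024-01-15T23:36:49.367Z"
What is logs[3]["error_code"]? 486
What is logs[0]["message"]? "Entering function handler"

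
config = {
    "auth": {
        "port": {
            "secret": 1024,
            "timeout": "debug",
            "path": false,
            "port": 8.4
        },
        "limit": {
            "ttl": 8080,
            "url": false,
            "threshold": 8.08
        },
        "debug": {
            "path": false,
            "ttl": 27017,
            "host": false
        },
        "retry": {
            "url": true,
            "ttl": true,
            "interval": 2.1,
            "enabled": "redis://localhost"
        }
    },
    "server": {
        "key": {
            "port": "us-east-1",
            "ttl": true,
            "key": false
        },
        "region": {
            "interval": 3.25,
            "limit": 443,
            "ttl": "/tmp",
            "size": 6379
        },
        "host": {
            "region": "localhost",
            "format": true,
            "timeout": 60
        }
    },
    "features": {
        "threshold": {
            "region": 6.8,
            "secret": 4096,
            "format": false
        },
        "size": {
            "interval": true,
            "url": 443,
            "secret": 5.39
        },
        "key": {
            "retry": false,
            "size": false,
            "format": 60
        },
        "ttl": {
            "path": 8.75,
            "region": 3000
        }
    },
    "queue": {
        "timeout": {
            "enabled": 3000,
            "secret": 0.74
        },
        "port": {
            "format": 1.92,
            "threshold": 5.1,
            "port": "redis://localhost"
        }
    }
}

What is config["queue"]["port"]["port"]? "redis://localhost"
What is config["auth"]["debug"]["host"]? False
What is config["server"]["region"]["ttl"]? "/tmp"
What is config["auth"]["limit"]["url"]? False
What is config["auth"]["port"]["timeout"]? "debug"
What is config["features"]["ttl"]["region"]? 3000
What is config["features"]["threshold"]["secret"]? 4096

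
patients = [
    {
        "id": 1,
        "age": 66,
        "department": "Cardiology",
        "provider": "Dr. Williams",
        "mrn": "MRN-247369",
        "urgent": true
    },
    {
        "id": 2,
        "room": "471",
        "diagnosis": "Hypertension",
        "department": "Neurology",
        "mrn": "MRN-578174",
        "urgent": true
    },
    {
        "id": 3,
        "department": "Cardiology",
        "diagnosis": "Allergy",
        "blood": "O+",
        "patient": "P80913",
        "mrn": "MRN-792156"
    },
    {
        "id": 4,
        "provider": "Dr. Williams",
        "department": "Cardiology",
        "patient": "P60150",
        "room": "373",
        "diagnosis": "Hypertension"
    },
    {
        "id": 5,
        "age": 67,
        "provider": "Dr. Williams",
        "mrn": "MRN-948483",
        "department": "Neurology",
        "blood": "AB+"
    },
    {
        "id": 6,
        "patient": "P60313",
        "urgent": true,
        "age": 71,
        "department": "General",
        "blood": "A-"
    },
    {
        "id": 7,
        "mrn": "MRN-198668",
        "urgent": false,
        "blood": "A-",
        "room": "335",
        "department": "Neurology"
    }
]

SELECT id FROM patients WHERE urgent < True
[7]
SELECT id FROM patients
[1, 2, 3, 4, 5, 6, 7]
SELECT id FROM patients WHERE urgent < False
[]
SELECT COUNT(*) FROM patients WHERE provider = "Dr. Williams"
3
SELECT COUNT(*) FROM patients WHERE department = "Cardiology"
3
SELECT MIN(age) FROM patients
66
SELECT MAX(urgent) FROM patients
True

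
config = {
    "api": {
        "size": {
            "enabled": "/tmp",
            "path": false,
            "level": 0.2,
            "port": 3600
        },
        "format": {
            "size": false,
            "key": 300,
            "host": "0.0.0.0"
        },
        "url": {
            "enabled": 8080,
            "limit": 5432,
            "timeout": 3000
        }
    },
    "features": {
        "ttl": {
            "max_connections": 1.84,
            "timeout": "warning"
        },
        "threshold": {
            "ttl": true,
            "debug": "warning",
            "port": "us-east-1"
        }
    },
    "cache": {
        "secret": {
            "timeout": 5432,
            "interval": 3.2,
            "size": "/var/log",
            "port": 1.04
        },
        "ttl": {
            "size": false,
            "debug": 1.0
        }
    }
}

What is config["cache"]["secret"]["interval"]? 3.2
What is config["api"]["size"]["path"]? False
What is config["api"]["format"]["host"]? "0.0.0.0"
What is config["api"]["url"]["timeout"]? 3000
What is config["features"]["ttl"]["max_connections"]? 1.84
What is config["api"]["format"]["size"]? False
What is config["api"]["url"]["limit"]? 5432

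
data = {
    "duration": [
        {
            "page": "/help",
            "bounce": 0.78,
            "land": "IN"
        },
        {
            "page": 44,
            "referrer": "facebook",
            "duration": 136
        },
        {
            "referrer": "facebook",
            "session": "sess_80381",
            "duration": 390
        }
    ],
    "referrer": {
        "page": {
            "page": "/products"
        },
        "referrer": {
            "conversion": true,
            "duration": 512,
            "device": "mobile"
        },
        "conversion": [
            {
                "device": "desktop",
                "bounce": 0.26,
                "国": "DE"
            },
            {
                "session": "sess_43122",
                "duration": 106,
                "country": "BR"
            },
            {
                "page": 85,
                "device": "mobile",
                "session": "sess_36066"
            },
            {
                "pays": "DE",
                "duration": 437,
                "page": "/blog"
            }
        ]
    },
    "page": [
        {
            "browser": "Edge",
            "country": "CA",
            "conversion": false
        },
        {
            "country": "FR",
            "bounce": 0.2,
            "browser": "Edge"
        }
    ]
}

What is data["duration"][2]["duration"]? 390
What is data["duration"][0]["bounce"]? 0.78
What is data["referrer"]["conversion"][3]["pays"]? "DE"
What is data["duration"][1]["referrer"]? "facebook"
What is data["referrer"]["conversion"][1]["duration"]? 106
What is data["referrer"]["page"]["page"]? "/products"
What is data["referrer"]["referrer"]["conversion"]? True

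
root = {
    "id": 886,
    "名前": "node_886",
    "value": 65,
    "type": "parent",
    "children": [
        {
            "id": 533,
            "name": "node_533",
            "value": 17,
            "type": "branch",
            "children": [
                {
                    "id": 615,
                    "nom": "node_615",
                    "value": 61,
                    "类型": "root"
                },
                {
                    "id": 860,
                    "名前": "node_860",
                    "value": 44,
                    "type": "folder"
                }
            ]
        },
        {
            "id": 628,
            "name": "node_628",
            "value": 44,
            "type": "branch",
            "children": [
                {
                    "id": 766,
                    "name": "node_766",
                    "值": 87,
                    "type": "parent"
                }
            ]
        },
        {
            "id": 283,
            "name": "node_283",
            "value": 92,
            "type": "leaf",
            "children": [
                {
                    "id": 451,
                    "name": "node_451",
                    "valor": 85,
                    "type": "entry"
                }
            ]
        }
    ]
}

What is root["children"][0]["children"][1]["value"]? 44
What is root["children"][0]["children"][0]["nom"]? "node_615"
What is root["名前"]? "node_886"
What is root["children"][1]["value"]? 44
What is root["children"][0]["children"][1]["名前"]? "node_860"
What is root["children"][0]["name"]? "node_533"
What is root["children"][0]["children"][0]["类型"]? "root"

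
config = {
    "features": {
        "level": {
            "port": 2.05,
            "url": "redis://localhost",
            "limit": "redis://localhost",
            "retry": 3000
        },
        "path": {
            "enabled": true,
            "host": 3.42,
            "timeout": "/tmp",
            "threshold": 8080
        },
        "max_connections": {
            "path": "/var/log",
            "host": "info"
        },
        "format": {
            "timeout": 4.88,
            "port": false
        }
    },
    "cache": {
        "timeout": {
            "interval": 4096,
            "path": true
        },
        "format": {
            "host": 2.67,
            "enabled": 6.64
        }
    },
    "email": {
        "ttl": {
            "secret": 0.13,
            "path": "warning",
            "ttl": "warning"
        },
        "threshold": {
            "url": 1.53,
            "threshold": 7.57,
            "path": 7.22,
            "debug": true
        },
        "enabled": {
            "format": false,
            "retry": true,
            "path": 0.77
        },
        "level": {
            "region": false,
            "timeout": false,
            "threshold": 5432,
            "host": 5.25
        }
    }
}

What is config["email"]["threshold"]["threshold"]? 7.57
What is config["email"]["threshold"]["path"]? 7.22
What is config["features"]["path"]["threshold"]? 8080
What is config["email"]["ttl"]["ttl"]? "warning"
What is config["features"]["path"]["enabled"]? True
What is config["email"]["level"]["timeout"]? False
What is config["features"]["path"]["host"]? 3.42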